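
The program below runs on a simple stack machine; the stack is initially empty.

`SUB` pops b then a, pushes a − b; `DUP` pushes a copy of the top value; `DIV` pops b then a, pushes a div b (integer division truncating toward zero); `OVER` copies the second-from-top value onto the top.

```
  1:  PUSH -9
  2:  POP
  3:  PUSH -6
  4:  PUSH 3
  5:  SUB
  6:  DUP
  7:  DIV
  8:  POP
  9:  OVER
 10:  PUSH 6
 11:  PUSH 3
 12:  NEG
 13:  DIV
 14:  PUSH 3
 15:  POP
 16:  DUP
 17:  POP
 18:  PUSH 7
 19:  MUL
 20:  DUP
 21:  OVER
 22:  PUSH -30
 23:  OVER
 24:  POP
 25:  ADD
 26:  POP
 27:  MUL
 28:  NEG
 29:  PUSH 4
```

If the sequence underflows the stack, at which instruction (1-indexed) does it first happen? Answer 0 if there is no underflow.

PUSH -9 -> [-9]
POP     -> []
PUSH -6 -> [-6]
PUSH 3  -> [-6, 3]
SUB     -> [-9]
DUP     -> [-9, -9]
DIV     -> [1]
POP     -> []
OVER  — needs 2 operands, stack has 0 → underflow

9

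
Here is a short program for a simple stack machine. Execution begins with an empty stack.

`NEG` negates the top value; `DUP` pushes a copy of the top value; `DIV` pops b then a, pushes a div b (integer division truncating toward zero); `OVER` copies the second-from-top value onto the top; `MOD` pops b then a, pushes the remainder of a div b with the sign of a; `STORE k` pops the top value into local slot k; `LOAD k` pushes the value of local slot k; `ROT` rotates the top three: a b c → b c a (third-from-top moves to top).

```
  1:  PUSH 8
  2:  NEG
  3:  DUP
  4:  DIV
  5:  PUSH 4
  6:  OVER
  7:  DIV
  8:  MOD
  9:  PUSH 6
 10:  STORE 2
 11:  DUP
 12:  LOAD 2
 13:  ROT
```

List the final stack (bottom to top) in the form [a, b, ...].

[1, 6, 1]

PUSH 8   8
NEG      -8
DUP      -8 -8
DIV      1
PUSH 4   1 4
OVER     1 4 1
DIV      1 4
MOD      1
PUSH 6   1 6
STORE 2  1
DUP      1 1
LOAD 2   1 1 6
ROT      1 6 1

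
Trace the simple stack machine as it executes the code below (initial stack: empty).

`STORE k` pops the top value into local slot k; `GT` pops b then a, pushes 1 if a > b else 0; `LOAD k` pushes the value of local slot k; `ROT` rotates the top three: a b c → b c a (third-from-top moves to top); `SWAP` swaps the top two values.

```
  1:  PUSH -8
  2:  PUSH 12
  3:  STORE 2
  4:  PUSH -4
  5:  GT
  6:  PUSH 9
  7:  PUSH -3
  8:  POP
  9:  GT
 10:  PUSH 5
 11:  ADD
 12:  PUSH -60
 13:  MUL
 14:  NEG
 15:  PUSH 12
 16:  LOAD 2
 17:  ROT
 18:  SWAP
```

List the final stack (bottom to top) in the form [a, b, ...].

[12, 300, 12]

PUSH -8   [-8]
PUSH 12   [-8, 12]
STORE 2   [-8]
PUSH -4   [-8, -4]
GT        [0]
PUSH 9    [0, 9]
PUSH -3   [0, 9, -3]
POP       [0, 9]
GT        [0]
PUSH 5    [0, 5]
ADD       [5]
PUSH -60  [5, -60]
MUL       [-300]
NEG       [300]
PUSH 12   [300, 12]
LOAD 2    [300, 12, 12]
ROT       [12, 12, 300]
SWAP      [12, 300, 12]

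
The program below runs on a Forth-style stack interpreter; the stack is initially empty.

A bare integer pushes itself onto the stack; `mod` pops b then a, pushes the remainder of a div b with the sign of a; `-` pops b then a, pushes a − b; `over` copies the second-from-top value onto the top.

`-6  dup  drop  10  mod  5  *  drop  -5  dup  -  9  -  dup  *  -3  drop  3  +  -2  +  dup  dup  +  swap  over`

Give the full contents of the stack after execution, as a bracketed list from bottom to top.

[164, 82, 164]

-6   : [-6]
dup  : [-6, -6]
drop : [-6]
10   : [-6, 10]
mod  : [-6]
5    : [-6, 5]
*    : [-30]
drop : []
-5   : [-5]
dup  : [-5, -5]
-    : [0]
9    : [0, 9]
-    : [-9]
dup  : [-9, -9]
*    : [81]
-3   : [81, -3]
drop : [81]
3    : [81, 3]
+    : [84]
-2   : [84, -2]
+    : [82]
dup  : [82, 82]
dup  : [82, 82, 82]
+    : [82, 164]
swap : [164, 82]
over : [164, 82, 164]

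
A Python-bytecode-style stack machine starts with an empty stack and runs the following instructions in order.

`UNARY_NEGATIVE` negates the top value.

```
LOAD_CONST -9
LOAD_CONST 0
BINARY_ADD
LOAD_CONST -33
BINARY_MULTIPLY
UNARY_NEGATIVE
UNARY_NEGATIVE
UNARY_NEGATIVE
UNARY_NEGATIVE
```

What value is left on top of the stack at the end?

297

LOAD_CONST -9   → [-9]
LOAD_CONST 0    → [-9, 0]
BINARY_ADD      → [-9]
LOAD_CONST -33  → [-9, -33]
BINARY_MULTIPLY → [297]
UNARY_NEGATIVE  → [-297]
UNARY_NEGATIVE  → [297]
UNARY_NEGATIVE  → [-297]
UNARY_NEGATIVE  → [297]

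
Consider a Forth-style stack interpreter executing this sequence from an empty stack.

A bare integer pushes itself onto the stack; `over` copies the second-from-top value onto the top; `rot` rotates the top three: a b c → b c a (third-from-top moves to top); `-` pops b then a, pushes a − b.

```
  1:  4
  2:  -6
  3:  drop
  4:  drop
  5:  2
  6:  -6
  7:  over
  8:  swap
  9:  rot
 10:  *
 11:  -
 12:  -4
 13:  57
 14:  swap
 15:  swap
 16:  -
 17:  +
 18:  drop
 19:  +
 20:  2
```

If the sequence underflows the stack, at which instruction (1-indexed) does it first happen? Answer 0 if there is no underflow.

4     4
-6    4 -6
drop  4
drop  (empty)
2     2
-6    2 -6
over  2 -6 2
swap  2 2 -6
rot   2 -6 2
*     2 -12
-     14
-4    14 -4
57    14 -4 57
swap  14 57 -4
swap  14 -4 57
-     14 -61
+     -47
drop  (empty)
+  — needs 2 operands, stack has 0 → underflow

19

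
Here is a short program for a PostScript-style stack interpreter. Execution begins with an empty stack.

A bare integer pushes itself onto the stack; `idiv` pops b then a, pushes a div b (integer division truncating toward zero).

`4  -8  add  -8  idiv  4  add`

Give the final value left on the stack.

4

4    → 4
-8   → 4 -8
add  → -4
-8   → -4 -8
idiv → 0
4    → 0 4
add  → 4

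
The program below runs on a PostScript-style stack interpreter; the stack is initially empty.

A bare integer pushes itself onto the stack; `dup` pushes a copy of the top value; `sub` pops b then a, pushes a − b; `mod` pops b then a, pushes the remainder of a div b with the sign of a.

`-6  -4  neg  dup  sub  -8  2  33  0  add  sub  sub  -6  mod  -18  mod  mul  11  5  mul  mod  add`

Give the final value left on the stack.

-6

-6  : [-6]
-4  : [-6, -4]
neg : [-6, 4]
dup : [-6, 4, 4]
sub : [-6, 0]
-8  : [-6, 0, -8]
2   : [-6, 0, -8, 2]
33  : [-6, 0, -8, 2, 33]
0   : [-6, 0, -8, 2, 33, 0]
add : [-6, 0, -8, 2, 33]
sub : [-6, 0, -8, -31]
sub : [-6, 0, 23]
-6  : [-6, 0, 23, -6]
mod : [-6, 0, 5]
-18 : [-6, 0, 5, -18]
mod : [-6, 0, 5]
mul : [-6, 0]
11  : [-6, 0, 11]
5   : [-6, 0, 11, 5]
mul : [-6, 0, 55]
mod : [-6, 0]
add : [-6]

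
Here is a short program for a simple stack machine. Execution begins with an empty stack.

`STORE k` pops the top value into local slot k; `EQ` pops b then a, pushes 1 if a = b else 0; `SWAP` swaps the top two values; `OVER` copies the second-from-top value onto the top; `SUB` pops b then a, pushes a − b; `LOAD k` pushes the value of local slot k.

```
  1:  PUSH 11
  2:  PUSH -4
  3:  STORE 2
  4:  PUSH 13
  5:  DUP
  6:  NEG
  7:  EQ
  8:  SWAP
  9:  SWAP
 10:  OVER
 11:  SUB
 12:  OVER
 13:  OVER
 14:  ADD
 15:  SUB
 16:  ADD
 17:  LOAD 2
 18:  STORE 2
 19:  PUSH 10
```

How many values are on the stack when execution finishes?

PUSH 11 -> 11
PUSH -4 -> 11 -4
STORE 2 -> 11
PUSH 13 -> 11 13
DUP     -> 11 13 13
NEG     -> 11 13 -13
EQ      -> 11 0
SWAP    -> 0 11
SWAP    -> 11 0
OVER    -> 11 0 11
SUB     -> 11 -11
OVER    -> 11 -11 11
OVER    -> 11 -11 11 -11
ADD     -> 11 -11 0
SUB     -> 11 -11
ADD     -> 0
LOAD 2  -> 0 -4
STORE 2 -> 0
PUSH 10 -> 0 10

2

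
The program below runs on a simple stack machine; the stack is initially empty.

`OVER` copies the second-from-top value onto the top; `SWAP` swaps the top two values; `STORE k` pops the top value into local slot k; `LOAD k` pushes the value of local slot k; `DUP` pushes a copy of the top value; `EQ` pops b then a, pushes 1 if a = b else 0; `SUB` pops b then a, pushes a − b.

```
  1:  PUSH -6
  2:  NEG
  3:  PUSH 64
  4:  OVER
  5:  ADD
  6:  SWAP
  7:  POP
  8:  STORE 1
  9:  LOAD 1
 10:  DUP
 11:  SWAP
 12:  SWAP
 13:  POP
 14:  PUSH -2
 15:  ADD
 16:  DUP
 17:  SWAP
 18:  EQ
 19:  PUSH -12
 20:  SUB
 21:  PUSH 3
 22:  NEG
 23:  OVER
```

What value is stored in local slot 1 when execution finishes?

PUSH -6   -6
NEG       6
PUSH 64   6 64
OVER      6 64 6
ADD       6 70
SWAP      70 6
POP       70
STORE 1   (empty)
LOAD 1    70
DUP       70 70
SWAP      70 70
SWAP      70 70
POP       70
PUSH -2   70 -2
ADD       68
DUP       68 68
SWAP      68 68
EQ        1
PUSH -12  1 -12
SUB       13
PUSH 3    13 3
NEG       13 -3
OVER      13 -3 13

70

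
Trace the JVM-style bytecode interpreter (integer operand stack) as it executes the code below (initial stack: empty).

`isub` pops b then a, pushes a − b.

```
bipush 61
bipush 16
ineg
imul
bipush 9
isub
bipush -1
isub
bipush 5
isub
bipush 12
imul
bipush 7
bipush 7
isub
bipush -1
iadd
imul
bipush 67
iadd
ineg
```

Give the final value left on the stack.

-11935

bipush 61 : 61
bipush 16 : 61 16
ineg      : 61 -16
imul      : -976
bipush 9  : -976 9
isub      : -985
bipush -1 : -985 -1
isub      : -984
bipush 5  : -984 5
isub      : -989
bipush 12 : -989 12
imul      : -11868
bipush 7  : -11868 7
bipush 7  : -11868 7 7
isub      : -11868 0
bipush -1 : -11868 0 -1
iadd      : -11868 -1
imul      : 11868
bipush 67 : 11868 67
iadd      : 11935
ineg      : -11935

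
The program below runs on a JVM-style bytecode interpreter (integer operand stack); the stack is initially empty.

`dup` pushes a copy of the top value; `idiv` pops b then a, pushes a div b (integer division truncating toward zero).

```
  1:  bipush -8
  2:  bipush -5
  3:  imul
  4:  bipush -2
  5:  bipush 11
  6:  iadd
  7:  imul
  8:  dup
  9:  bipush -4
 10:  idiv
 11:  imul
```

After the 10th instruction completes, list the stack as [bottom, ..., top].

bipush -8 → [-8]
bipush -5 → [-8, -5]
imul      → [40]
bipush -2 → [40, -2]
bipush 11 → [40, -2, 11]
iadd      → [40, 9]
imul      → [360]
dup       → [360, 360]
bipush -4 → [360, 360, -4]
idiv      → [360, -90]

[360, -90]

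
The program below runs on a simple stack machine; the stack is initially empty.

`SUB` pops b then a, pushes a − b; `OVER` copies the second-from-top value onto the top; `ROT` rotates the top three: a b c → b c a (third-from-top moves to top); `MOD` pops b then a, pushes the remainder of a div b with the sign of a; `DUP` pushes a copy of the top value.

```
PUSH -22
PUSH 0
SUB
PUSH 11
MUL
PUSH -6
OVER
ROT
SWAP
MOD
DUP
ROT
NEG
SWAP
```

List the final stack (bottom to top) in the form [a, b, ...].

PUSH -22  [-22]
PUSH 0    [-22, 0]
SUB       [-22]
PUSH 11   [-22, 11]
MUL       [-242]
PUSH -6   [-242, -6]
OVER      [-242, -6, -242]
ROT       [-6, -242, -242]
SWAP      [-6, -242, -242]
MOD       [-6, 0]
DUP       [-6, 0, 0]
ROT       [0, 0, -6]
NEG       [0, 0, 6]
SWAP      [0, 6, 0]

[0, 6, 0]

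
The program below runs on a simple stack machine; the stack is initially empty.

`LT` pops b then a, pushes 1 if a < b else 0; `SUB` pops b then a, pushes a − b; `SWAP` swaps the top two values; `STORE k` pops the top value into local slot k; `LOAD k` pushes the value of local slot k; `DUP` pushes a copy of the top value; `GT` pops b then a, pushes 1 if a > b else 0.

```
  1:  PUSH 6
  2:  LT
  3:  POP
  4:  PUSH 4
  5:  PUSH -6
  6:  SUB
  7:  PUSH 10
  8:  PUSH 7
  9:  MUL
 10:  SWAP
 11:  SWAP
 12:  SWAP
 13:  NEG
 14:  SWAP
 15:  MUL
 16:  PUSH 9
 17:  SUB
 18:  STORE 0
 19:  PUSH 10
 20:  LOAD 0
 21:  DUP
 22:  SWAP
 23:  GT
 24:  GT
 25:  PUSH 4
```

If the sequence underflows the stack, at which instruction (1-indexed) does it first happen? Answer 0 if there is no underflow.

PUSH 6 : [6]
LT  — needs 2 operands, stack has 1 → underflow

2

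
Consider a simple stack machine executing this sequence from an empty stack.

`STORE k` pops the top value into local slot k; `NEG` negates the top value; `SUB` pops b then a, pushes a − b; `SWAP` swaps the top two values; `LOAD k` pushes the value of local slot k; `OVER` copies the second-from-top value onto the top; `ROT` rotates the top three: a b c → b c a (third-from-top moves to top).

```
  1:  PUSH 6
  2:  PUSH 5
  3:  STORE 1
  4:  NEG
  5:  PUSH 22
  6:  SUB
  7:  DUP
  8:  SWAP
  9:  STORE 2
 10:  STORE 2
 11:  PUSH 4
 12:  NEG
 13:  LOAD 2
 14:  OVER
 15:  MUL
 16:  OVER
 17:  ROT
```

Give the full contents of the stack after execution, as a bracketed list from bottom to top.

[112, -4, -4]

PUSH 6  → [6]
PUSH 5  → [6, 5]
STORE 1 → [6]
NEG     → [-6]
PUSH 22 → [-6, 22]
SUB     → [-28]
DUP     → [-28, -28]
SWAP    → [-28, -28]
STORE 2 → [-28]
STORE 2 → []
PUSH 4  → [4]
NEG     → [-4]
LOAD 2  → [-4, -28]
OVER    → [-4, -28, -4]
MUL     → [-4, 112]
OVER    → [-4, 112, -4]
ROT     → [112, -4, -4]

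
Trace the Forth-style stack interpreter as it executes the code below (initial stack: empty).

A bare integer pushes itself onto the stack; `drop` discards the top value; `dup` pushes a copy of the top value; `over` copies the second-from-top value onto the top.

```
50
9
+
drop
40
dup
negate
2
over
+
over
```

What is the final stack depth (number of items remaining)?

50     -> [50]
9      -> [50, 9]
+      -> [59]
drop   -> []
40     -> [40]
dup    -> [40, 40]
negate -> [40, -40]
2      -> [40, -40, 2]
over   -> [40, -40, 2, -40]
+      -> [40, -40, -38]
over   -> [40, -40, -38, -40]

4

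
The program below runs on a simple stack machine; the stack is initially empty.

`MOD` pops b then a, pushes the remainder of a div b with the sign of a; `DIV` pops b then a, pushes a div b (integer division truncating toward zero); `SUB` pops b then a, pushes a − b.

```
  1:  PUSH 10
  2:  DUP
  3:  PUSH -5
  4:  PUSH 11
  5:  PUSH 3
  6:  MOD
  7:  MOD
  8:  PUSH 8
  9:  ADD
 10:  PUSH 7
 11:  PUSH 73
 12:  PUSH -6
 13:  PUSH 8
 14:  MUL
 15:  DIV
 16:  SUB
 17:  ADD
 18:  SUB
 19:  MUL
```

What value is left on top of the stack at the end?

-50

PUSH 10  [10]
DUP      [10, 10]
PUSH -5  [10, 10, -5]
PUSH 11  [10, 10, -5, 11]
PUSH 3   [10, 10, -5, 11, 3]
MOD      [10, 10, -5, 2]
MOD      [10, 10, -1]
PUSH 8   [10, 10, -1, 8]
ADD      [10, 10, 7]
PUSH 7   [10, 10, 7, 7]
PUSH 73  [10, 10, 7, 7, 73]
PUSH -6  [10, 10, 7, 7, 73, -6]
PUSH 8   [10, 10, 7, 7, 73, -6, 8]
MUL      [10, 10, 7, 7, 73, -48]
DIV      [10, 10, 7, 7, -1]
SUB      [10, 10, 7, 8]
ADD      [10, 10, 15]
SUB      [10, -5]
MUL      [-50]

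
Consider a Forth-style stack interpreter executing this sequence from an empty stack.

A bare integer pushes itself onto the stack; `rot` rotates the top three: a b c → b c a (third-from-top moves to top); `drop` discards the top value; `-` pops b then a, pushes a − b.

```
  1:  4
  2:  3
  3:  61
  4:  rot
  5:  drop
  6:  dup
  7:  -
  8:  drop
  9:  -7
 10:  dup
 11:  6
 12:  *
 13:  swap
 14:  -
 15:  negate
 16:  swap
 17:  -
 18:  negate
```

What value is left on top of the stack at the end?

4      -> [4]
3      -> [4, 3]
61     -> [4, 3, 61]
rot    -> [3, 61, 4]
drop   -> [3, 61]
dup    -> [3, 61, 61]
-      -> [3, 0]
drop   -> [3]
-7     -> [3, -7]
dup    -> [3, -7, -7]
6      -> [3, -7, -7, 6]
*      -> [3, -7, -42]
swap   -> [3, -42, -7]
-      -> [3, -35]
negate -> [3, 35]
swap   -> [35, 3]
-      -> [32]
negate -> [-32]

-32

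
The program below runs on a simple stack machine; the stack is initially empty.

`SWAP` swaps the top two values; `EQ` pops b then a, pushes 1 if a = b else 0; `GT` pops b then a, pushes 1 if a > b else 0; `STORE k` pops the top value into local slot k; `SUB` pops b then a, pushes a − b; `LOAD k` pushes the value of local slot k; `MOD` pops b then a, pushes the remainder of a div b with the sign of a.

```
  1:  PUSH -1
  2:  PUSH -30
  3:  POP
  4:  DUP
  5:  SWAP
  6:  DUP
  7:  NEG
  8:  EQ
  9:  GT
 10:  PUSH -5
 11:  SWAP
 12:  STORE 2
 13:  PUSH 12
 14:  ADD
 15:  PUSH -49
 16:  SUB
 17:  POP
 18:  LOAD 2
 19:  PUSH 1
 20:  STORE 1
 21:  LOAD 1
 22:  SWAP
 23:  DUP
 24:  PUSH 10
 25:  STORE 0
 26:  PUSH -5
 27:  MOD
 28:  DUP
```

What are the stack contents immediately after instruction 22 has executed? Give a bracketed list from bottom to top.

[1, 0]

PUSH -1  : -1
PUSH -30 : -1 -30
POP      : -1
DUP      : -1 -1
SWAP     : -1 -1
DUP      : -1 -1 -1
NEG      : -1 -1 1
EQ       : -1 0
GT       : 0
PUSH -5  : 0 -5
SWAP     : -5 0
STORE 2  : -5
PUSH 12  : -5 12
ADD      : 7
PUSH -49 : 7 -49
SUB      : 56
POP      : (empty)
LOAD 2   : 0
PUSH 1   : 0 1
STORE 1  : 0
LOAD 1   : 0 1
SWAP     : 1 0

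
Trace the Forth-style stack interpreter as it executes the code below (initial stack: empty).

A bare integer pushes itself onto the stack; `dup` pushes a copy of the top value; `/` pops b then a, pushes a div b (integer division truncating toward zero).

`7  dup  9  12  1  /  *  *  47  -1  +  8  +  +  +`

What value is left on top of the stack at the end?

7    7
dup  7 7
9    7 7 9
12   7 7 9 12
1    7 7 9 12 1
/    7 7 9 12
*    7 7 108
*    7 756
47   7 756 47
-1   7 756 47 -1
+    7 756 46
8    7 756 46 8
+    7 756 54
+    7 810
+    817

817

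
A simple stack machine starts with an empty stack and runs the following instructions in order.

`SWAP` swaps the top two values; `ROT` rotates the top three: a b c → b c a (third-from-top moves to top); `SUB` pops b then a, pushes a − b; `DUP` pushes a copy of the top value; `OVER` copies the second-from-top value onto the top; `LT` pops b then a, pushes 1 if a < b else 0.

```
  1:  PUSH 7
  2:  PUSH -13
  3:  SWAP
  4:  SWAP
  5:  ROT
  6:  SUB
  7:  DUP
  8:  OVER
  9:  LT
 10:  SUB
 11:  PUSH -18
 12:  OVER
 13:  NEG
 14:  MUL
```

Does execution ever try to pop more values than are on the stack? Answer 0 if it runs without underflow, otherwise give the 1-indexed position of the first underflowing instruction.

5

PUSH 7   : 7
PUSH -13 : 7 -13
SWAP     : -13 7
SWAP     : 7 -13
ROT  — needs 3 operands, stack has 2 → underflow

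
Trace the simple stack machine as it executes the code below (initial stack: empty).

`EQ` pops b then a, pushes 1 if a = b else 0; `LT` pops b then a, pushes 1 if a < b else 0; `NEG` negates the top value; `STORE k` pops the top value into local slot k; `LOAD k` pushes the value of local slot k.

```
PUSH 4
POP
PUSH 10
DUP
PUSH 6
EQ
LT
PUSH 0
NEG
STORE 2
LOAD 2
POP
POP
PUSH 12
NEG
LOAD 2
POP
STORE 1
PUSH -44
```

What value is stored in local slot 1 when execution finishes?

-12

PUSH 4    4
POP       (empty)
PUSH 10   10
DUP       10 10
PUSH 6    10 10 6
EQ        10 0
LT        0
PUSH 0    0 0
NEG       0 0
STORE 2   0
LOAD 2    0 0
POP       0
POP       (empty)
PUSH 12   12
NEG       -12
LOAD 2    -12 0
POP       -12
STORE 1   (empty)
PUSH -44  -44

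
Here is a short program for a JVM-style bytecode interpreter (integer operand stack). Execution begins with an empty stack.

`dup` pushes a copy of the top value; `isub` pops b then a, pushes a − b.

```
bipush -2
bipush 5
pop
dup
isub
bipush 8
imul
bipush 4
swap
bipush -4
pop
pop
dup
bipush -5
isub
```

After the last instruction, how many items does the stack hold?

2

bipush -2 → [-2]
bipush 5  → [-2, 5]
pop       → [-2]
dup       → [-2, -2]
isub      → [0]
bipush 8  → [0, 8]
imul      → [0]
bipush 4  → [0, 4]
swap      → [4, 0]
bipush -4 → [4, 0, -4]
pop       → [4, 0]
pop       → [4]
dup       → [4, 4]
bipush -5 → [4, 4, -5]
isub      → [4, 9]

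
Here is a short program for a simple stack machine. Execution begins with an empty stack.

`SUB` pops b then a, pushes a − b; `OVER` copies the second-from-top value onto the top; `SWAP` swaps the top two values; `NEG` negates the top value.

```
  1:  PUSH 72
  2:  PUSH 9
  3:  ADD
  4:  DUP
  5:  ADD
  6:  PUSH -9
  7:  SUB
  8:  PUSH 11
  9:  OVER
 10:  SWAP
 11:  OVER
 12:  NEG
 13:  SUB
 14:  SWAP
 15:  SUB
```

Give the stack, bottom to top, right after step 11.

[171, 171, 11, 171]

PUSH 72  72
PUSH 9   72 9
ADD      81
DUP      81 81
ADD      162
PUSH -9  162 -9
SUB      171
PUSH 11  171 11
OVER     171 11 171
SWAP     171 171 11
OVER     171 171 11 171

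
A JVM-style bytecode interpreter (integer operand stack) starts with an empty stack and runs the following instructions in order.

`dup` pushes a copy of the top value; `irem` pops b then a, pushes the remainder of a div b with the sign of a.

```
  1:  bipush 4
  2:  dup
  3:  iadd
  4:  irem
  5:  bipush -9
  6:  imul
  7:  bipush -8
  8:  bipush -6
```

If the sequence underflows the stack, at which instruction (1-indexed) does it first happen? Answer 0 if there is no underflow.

4

bipush 4  4
dup       4 4
iadd      8
irem  — needs 2 operands, stack has 1 → underflow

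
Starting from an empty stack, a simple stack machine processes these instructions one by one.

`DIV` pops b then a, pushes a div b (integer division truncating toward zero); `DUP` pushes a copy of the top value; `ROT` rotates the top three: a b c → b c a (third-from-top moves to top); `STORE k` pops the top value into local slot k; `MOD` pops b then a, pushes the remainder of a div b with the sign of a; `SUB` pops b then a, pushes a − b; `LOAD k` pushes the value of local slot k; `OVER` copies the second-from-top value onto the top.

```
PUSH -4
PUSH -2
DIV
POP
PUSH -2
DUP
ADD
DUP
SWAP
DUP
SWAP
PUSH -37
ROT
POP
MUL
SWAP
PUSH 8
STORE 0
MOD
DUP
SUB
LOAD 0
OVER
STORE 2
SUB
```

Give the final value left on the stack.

PUSH -4  -> -4
PUSH -2  -> -4 -2
DIV      -> 2
POP      -> (empty)
PUSH -2  -> -2
DUP      -> -2 -2
ADD      -> -4
DUP      -> -4 -4
SWAP     -> -4 -4
DUP      -> -4 -4 -4
SWAP     -> -4 -4 -4
PUSH -37 -> -4 -4 -4 -37
ROT      -> -4 -4 -37 -4
POP      -> -4 -4 -37
MUL      -> -4 148
SWAP     -> 148 -4
PUSH 8   -> 148 -4 8
STORE 0  -> 148 -4
MOD      -> 0
DUP      -> 0 0
SUB      -> 0
LOAD 0   -> 0 8
OVER     -> 0 8 0
STORE 2  -> 0 8
SUB      -> -8

-8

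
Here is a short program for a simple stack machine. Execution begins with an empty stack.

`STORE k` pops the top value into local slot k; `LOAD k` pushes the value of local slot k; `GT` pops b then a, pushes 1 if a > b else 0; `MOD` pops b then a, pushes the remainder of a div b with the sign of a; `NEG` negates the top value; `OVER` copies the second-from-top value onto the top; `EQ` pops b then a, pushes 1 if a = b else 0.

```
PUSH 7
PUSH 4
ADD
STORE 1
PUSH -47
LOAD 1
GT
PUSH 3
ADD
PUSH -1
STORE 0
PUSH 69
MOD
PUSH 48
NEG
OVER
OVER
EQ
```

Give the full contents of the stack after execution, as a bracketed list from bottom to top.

PUSH 7    [7]
PUSH 4    [7, 4]
ADD       [11]
STORE 1   []
PUSH -47  [-47]
LOAD 1    [-47, 11]
GT        [0]
PUSH 3    [0, 3]
ADD       [3]
PUSH -1   [3, -1]
STORE 0   [3]
PUSH 69   [3, 69]
MOD       [3]
PUSH 48   [3, 48]
NEG       [3, -48]
OVER      [3, -48, 3]
OVER      [3, -48, 3, -48]
EQ        [3, -48, 0]

[3, -48, 0]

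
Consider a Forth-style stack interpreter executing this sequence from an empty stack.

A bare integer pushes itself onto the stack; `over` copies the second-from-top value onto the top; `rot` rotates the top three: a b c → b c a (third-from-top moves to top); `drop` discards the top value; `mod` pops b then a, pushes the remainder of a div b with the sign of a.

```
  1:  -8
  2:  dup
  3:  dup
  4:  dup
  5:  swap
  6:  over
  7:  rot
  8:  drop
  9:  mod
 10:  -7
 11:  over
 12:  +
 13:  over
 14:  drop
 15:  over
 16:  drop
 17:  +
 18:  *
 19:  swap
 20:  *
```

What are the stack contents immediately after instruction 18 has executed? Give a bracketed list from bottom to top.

-8   : -8
dup  : -8 -8
dup  : -8 -8 -8
dup  : -8 -8 -8 -8
swap : -8 -8 -8 -8
over : -8 -8 -8 -8 -8
rot  : -8 -8 -8 -8 -8
drop : -8 -8 -8 -8
mod  : -8 -8 0
-7   : -8 -8 0 -7
over : -8 -8 0 -7 0
+    : -8 -8 0 -7
over : -8 -8 0 -7 0
drop : -8 -8 0 -7
over : -8 -8 0 -7 0
drop : -8 -8 0 -7
+    : -8 -8 -7
*    : -8 56

[-8, 56]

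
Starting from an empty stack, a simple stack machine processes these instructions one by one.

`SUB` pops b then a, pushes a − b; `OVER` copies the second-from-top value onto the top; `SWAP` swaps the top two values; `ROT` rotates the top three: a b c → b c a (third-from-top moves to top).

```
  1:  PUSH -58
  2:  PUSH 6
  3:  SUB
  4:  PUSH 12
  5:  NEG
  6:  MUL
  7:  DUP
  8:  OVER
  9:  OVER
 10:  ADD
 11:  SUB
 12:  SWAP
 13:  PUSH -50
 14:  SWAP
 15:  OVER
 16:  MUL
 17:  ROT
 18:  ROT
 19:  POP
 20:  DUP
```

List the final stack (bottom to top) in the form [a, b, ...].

PUSH -58 -> -58
PUSH 6   -> -58 6
SUB      -> -64
PUSH 12  -> -64 12
NEG      -> -64 -12
MUL      -> 768
DUP      -> 768 768
OVER     -> 768 768 768
OVER     -> 768 768 768 768
ADD      -> 768 768 1536
SUB      -> 768 -768
SWAP     -> -768 768
PUSH -50 -> -768 768 -50
SWAP     -> -768 -50 768
OVER     -> -768 -50 768 -50
MUL      -> -768 -50 -38400
ROT      -> -50 -38400 -768
ROT      -> -38400 -768 -50
POP      -> -38400 -768
DUP      -> -38400 -768 -768

[-38400, -768, -768]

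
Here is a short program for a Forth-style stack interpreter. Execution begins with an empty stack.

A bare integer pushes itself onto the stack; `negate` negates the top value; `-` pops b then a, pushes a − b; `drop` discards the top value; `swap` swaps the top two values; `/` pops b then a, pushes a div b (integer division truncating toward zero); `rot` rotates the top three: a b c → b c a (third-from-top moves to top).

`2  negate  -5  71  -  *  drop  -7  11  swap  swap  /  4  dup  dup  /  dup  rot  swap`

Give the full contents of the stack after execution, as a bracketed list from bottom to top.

[0, 1, 4, 1]

2      → 2
negate → -2
-5     → -2 -5
71     → -2 -5 71
-      → -2 -76
*      → 152
drop   → (empty)
-7     → -7
11     → -7 11
swap   → 11 -7
swap   → -7 11
/      → 0
4      → 0 4
dup    → 0 4 4
dup    → 0 4 4 4
/      → 0 4 1
dup    → 0 4 1 1
rot    → 0 1 1 4
swap   → 0 1 4 1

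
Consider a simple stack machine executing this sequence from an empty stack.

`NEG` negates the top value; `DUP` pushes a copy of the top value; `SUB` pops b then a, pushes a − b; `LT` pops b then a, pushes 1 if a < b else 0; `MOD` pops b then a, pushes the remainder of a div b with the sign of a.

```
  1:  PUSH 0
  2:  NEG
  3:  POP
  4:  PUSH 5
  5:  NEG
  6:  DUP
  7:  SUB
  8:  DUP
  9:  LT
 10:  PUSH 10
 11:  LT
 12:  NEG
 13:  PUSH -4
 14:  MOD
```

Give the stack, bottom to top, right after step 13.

PUSH 0  → 0
NEG     → 0
POP     → (empty)
PUSH 5  → 5
NEG     → -5
DUP     → -5 -5
SUB     → 0
DUP     → 0 0
LT      → 0
PUSH 10 → 0 10
LT      → 1
NEG     → -1
PUSH -4 → -1 -4

[-1, -4]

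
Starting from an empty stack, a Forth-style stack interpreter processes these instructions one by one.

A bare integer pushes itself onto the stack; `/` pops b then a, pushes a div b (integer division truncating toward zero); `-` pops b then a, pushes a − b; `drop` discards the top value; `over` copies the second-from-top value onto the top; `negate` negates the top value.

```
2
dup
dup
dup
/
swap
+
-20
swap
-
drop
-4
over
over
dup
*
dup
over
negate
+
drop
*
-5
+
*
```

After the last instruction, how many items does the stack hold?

2

2      : 2
dup    : 2 2
dup    : 2 2 2
dup    : 2 2 2 2
/      : 2 2 1
swap   : 2 1 2
+      : 2 3
-20    : 2 3 -20
swap   : 2 -20 3
-      : 2 -23
drop   : 2
-4     : 2 -4
over   : 2 -4 2
over   : 2 -4 2 -4
dup    : 2 -4 2 -4 -4
*      : 2 -4 2 16
dup    : 2 -4 2 16 16
over   : 2 -4 2 16 16 16
negate : 2 -4 2 16 16 -16
+      : 2 -4 2 16 0
drop   : 2 -4 2 16
*      : 2 -4 32
-5     : 2 -4 32 -5
+      : 2 -4 27
*      : 2 -108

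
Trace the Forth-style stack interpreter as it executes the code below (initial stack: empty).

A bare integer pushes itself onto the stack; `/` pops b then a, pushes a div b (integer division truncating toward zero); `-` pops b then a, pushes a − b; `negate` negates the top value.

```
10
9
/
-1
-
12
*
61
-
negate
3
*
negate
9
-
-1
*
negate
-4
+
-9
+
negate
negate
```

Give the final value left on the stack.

-133

10     → 10
9      → 10 9
/      → 1
-1     → 1 -1
-      → 2
12     → 2 12
*      → 24
61     → 24 61
-      → -37
negate → 37
3      → 37 3
*      → 111
negate → -111
9      → -111 9
-      → -120
-1     → -120 -1
*      → 120
negate → -120
-4     → -120 -4
+      → -124
-9     → -124 -9
+      → -133
negate → 133
negate → -133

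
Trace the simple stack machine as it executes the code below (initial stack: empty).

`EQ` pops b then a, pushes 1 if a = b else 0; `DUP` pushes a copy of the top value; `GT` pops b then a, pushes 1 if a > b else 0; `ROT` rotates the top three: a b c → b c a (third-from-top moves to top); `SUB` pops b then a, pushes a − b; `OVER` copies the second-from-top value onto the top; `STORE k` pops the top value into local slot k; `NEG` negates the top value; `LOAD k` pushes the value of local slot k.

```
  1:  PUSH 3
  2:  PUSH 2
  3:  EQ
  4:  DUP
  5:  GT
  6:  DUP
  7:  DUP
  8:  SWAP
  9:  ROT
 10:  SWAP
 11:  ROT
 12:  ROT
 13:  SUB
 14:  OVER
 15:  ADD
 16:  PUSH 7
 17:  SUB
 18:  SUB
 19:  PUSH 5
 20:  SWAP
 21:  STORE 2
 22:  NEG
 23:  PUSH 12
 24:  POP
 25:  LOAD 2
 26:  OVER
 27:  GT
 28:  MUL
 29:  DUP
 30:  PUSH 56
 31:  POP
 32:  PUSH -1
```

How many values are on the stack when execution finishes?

3

PUSH 3  → 3
PUSH 2  → 3 2
EQ      → 0
DUP     → 0 0
GT      → 0
DUP     → 0 0
DUP     → 0 0 0
SWAP    → 0 0 0
ROT     → 0 0 0
SWAP    → 0 0 0
ROT     → 0 0 0
ROT     → 0 0 0
SUB     → 0 0
OVER    → 0 0 0
ADD     → 0 0
PUSH 7  → 0 0 7
SUB     → 0 -7
SUB     → 7
PUSH 5  → 7 5
SWAP    → 5 7
STORE 2 → 5
NEG     → -5
PUSH 12 → -5 12
POP     → -5
LOAD 2  → -5 7
OVER    → -5 7 -5
GT      → -5 1
MUL     → -5
DUP     → -5 -5
PUSH 56 → -5 -5 56
POP     → -5 -5
PUSH -1 → -5 -5 -1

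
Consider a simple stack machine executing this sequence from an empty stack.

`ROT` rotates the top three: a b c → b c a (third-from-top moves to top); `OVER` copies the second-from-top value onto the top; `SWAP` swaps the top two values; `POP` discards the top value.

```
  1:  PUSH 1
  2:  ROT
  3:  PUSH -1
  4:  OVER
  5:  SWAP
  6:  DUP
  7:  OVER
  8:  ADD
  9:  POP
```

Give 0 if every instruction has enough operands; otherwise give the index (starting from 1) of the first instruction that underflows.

PUSH 1 → [1]
ROT  — needs 3 operands, stack has 1 → underflow

2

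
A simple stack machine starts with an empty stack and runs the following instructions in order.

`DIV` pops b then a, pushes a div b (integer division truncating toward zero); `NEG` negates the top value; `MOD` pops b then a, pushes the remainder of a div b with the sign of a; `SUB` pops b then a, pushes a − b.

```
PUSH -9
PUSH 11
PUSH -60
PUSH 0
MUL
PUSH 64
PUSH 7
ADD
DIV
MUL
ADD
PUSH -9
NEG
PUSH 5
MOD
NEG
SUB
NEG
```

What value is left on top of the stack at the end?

5

PUSH -9  : -9
PUSH 11  : -9 11
PUSH -60 : -9 11 -60
PUSH 0   : -9 11 -60 0
MUL      : -9 11 0
PUSH 64  : -9 11 0 64
PUSH 7   : -9 11 0 64 7
ADD      : -9 11 0 71
DIV      : -9 11 0
MUL      : -9 0
ADD      : -9
PUSH -9  : -9 -9
NEG      : -9 9
PUSH 5   : -9 9 5
MOD      : -9 4
NEG      : -9 -4
SUB      : -5
NEG      : 5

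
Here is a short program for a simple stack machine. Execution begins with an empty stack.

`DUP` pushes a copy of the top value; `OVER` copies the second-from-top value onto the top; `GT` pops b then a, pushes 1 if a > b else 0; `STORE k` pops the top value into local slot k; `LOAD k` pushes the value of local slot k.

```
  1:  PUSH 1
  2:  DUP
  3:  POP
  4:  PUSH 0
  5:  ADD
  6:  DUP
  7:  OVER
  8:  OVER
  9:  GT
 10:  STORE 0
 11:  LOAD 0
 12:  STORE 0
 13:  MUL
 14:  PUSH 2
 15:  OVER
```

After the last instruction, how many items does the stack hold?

PUSH 1  -> [1]
DUP     -> [1, 1]
POP     -> [1]
PUSH 0  -> [1, 0]
ADD     -> [1]
DUP     -> [1, 1]
OVER    -> [1, 1, 1]
OVER    -> [1, 1, 1, 1]
GT      -> [1, 1, 0]
STORE 0 -> [1, 1]
LOAD 0  -> [1, 1, 0]
STORE 0 -> [1, 1]
MUL     -> [1]
PUSH 2  -> [1, 2]
OVER    -> [1, 2, 1]

3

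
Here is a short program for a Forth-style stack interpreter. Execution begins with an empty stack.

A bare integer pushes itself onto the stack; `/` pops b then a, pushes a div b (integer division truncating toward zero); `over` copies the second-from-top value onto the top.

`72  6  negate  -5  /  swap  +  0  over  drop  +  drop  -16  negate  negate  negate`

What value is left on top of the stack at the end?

16

72     : [72]
6      : [72, 6]
negate : [72, -6]
-5     : [72, -6, -5]
/      : [72, 1]
swap   : [1, 72]
+      : [73]
0      : [73, 0]
over   : [73, 0, 73]
drop   : [73, 0]
+      : [73]
drop   : []
-16    : [-16]
negate : [16]
negate : [-16]
negate : [16]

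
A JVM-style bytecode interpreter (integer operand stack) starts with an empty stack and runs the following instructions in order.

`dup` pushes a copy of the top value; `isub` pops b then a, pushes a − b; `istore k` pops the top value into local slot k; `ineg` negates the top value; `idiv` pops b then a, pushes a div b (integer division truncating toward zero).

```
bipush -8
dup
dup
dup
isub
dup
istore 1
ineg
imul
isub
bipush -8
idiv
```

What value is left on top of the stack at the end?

1

bipush -8 : [-8]
dup       : [-8, -8]
dup       : [-8, -8, -8]
dup       : [-8, -8, -8, -8]
isub      : [-8, -8, 0]
dup       : [-8, -8, 0, 0]
istore 1  : [-8, -8, 0]
ineg      : [-8, -8, 0]
imul      : [-8, 0]
isub      : [-8]
bipush -8 : [-8, -8]
idiv      : [1]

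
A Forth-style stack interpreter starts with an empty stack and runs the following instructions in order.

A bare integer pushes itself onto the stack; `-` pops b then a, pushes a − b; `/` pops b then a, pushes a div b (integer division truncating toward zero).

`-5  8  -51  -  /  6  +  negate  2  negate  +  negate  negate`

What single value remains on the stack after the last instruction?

-5     → [-5]
8      → [-5, 8]
-51    → [-5, 8, -51]
-      → [-5, 59]
/      → [0]
6      → [0, 6]
+      → [6]
negate → [-6]
2      → [-6, 2]
negate → [-6, -2]
+      → [-8]
negate → [8]
negate → [-8]

-8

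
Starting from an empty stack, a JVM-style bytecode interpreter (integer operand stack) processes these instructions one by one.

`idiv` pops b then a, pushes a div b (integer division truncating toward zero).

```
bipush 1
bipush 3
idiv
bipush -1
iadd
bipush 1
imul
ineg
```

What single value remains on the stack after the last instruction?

bipush 1  → 1
bipush 3  → 1 3
idiv      → 0
bipush -1 → 0 -1
iadd      → -1
bipush 1  → -1 1
imul      → -1
ineg      → 1

1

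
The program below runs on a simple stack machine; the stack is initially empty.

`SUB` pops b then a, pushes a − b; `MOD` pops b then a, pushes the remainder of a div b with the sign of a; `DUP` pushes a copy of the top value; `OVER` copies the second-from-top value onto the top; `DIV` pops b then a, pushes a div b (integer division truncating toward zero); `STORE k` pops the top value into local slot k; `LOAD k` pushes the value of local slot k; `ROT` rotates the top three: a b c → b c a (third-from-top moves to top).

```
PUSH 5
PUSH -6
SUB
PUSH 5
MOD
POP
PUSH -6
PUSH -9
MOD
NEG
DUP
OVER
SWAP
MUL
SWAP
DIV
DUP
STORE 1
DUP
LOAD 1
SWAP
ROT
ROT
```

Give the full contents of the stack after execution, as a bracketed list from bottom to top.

PUSH 5  → 5
PUSH -6 → 5 -6
SUB     → 11
PUSH 5  → 11 5
MOD     → 1
POP     → (empty)
PUSH -6 → -6
PUSH -9 → -6 -9
MOD     → -6
NEG     → 6
DUP     → 6 6
OVER    → 6 6 6
SWAP    → 6 6 6
MUL     → 6 36
SWAP    → 36 6
DIV     → 6
DUP     → 6 6
STORE 1 → 6
DUP     → 6 6
LOAD 1  → 6 6 6
SWAP    → 6 6 6
ROT     → 6 6 6
ROT     → 6 6 6

[6, 6, 6]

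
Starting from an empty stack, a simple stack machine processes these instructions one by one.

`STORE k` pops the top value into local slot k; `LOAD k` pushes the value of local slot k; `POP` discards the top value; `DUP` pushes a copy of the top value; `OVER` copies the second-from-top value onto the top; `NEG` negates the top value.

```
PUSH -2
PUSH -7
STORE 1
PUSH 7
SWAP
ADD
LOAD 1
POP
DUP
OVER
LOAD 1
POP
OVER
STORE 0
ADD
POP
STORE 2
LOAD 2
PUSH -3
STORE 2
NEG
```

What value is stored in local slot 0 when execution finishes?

5

PUSH -2 : -2
PUSH -7 : -2 -7
STORE 1 : -2
PUSH 7  : -2 7
SWAP    : 7 -2
ADD     : 5
LOAD 1  : 5 -7
POP     : 5
DUP     : 5 5
OVER    : 5 5 5
LOAD 1  : 5 5 5 -7
POP     : 5 5 5
OVER    : 5 5 5 5
STORE 0 : 5 5 5
ADD     : 5 10
POP     : 5
STORE 2 : (empty)
LOAD 2  : 5
PUSH -3 : 5 -3
STORE 2 : 5
NEG     : -5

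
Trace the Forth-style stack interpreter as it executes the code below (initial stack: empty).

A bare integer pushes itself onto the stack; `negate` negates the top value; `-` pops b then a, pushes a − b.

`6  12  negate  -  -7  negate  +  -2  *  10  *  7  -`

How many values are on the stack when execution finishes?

1

6      : 6
12     : 6 12
negate : 6 -12
-      : 18
-7     : 18 -7
negate : 18 7
+      : 25
-2     : 25 -2
*      : -50
10     : -50 10
*      : -500
7      : -500 7
-      : -507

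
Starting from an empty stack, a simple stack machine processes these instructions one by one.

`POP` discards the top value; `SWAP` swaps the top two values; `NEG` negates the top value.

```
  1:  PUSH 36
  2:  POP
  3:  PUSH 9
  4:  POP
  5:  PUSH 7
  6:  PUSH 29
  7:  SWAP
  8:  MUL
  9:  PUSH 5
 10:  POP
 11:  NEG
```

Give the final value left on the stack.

-203

PUSH 36  36
POP      (empty)
PUSH 9   9
POP      (empty)
PUSH 7   7
PUSH 29  7 29
SWAP     29 7
MUL      203
PUSH 5   203 5
POP      203
NEG      -203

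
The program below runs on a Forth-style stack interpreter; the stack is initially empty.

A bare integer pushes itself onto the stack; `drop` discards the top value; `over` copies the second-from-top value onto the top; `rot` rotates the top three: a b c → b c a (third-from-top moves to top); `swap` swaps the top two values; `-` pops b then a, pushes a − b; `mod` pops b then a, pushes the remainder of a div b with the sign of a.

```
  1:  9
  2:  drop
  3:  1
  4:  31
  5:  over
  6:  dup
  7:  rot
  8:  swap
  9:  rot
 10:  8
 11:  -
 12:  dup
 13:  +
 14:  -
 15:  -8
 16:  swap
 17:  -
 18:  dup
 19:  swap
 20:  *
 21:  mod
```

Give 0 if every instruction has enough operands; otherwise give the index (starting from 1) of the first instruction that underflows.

0

9    -> [9]
drop -> []
1    -> [1]
31   -> [1, 31]
over -> [1, 31, 1]
dup  -> [1, 31, 1, 1]
rot  -> [1, 1, 1, 31]
swap -> [1, 1, 31, 1]
rot  -> [1, 31, 1, 1]
8    -> [1, 31, 1, 1, 8]
-    -> [1, 31, 1, -7]
dup  -> [1, 31, 1, -7, -7]
+    -> [1, 31, 1, -14]
-    -> [1, 31, 15]
-8   -> [1, 31, 15, -8]
swap -> [1, 31, -8, 15]
-    -> [1, 31, -23]
dup  -> [1, 31, -23, -23]
swap -> [1, 31, -23, -23]
*    -> [1, 31, 529]
mod  -> [1, 31]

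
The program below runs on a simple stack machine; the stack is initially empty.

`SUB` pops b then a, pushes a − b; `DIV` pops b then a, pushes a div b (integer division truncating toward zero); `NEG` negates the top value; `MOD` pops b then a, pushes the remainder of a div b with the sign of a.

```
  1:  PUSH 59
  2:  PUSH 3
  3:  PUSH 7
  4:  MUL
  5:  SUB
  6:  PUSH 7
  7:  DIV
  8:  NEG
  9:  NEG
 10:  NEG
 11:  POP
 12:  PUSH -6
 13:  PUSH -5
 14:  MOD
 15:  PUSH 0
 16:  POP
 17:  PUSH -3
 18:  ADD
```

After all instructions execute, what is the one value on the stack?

-4

PUSH 59 → 59
PUSH 3  → 59 3
PUSH 7  → 59 3 7
MUL     → 59 21
SUB     → 38
PUSH 7  → 38 7
DIV     → 5
NEG     → -5
NEG     → 5
NEG     → -5
POP     → (empty)
PUSH -6 → -6
PUSH -5 → -6 -5
MOD     → -1
PUSH 0  → -1 0
POP     → -1
PUSH -3 → -1 -3
ADD     → -4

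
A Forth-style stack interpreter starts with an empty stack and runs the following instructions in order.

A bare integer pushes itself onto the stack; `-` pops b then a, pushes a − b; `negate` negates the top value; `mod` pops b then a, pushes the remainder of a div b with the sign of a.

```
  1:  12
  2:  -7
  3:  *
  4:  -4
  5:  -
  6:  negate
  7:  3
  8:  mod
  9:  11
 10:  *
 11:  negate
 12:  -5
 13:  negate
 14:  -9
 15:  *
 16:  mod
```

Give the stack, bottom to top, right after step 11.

[-22]

12      [12]
-7      [12, -7]
*       [-84]
-4      [-84, -4]
-       [-80]
negate  [80]
3       [80, 3]
mod     [2]
11      [2, 11]
*       [22]
negate  [-22]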